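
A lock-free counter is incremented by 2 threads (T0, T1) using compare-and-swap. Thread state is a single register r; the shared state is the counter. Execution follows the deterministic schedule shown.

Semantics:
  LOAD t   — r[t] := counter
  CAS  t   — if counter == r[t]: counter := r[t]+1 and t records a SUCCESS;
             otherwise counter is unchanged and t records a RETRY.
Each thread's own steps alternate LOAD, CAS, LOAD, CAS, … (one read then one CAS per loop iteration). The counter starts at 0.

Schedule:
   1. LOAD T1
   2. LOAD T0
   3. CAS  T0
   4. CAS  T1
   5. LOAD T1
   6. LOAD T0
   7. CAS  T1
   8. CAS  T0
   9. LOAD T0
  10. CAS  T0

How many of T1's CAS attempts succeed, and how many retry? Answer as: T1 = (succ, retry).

T1 = (1, 1)

step 1: T1 LOAD ⇒ load; ctr=0 reg=0
step 2: T0 LOAD ⇒ load; ctr=0 reg=0
step 3: T0 CAS ⇒ ok; ctr=1 reg=0
step 4: T1 CAS ⇒ retry; ctr=1 reg=0
step 5: T1 LOAD ⇒ load; ctr=1 reg=1
step 6: T0 LOAD ⇒ load; ctr=1 reg=1
step 7: T1 CAS ⇒ ok; ctr=2 reg=1
step 8: T0 CAS ⇒ retry; ctr=2 reg=1
step 9: T0 LOAD ⇒ load; ctr=2 reg=2
step 10: T0 CAS ⇒ ok; ctr=3 reg=2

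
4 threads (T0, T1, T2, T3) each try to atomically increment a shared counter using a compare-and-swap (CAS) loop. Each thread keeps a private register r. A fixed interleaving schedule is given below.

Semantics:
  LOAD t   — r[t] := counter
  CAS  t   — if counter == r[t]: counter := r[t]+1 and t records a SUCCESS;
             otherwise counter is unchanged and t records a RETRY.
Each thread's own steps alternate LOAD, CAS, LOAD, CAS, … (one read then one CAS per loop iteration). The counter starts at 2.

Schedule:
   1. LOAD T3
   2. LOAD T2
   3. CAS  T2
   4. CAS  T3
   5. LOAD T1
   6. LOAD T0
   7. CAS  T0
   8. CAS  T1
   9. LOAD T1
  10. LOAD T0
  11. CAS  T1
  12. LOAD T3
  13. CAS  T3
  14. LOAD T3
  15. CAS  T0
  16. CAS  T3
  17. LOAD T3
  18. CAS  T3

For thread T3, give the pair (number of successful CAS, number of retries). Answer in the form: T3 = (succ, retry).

T3 LOAD — after: cnt=2, r=2 — load
T2 LOAD — after: cnt=2, r=2 — load
T2 CAS — after: cnt=3, r=2 — ok
T3 CAS — after: cnt=3, r=2 — retry
T1 LOAD — after: cnt=3, r=3 — load
T0 LOAD — after: cnt=3, r=3 — load
T0 CAS — after: cnt=4, r=3 — ok
T1 CAS — after: cnt=4, r=3 — retry
T1 LOAD — after: cnt=4, r=4 — load
T0 LOAD — after: cnt=4, r=4 — load
T1 CAS — after: cnt=5, r=4 — ok
T3 LOAD — after: cnt=5, r=5 — load
T3 CAS — after: cnt=6, r=5 — ok
T3 LOAD — after: cnt=6, r=6 — load
T0 CAS — after: cnt=6, r=4 — retry
T3 CAS — after: cnt=7, r=6 — ok
T3 LOAD — after: cnt=7, r=7 — load
T3 CAS — after: cnt=8, r=7 — ok

T3 = (3, 1)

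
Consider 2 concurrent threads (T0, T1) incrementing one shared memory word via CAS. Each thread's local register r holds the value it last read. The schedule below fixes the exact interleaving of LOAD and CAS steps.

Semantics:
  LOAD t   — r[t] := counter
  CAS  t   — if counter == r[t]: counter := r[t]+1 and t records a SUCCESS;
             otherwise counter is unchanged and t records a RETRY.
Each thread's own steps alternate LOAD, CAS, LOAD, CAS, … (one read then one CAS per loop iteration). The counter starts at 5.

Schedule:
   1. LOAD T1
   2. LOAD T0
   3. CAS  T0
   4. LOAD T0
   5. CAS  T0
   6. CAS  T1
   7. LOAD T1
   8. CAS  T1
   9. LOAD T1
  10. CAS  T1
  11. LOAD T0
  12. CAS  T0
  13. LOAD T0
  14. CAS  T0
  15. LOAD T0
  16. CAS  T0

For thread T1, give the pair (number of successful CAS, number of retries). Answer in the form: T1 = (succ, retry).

T1 = (2, 1)

T1 LOAD — after: cnt=5, r=5 — load
T0 LOAD — after: cnt=5, r=5 — load
T0 CAS — after: cnt=6, r=5 — ok
T0 LOAD — after: cnt=6, r=6 — load
T0 CAS — after: cnt=7, r=6 — ok
T1 CAS — after: cnt=7, r=5 — retry
T1 LOAD — after: cnt=7, r=7 — load
T1 CAS — after: cnt=8, r=7 — ok
T1 LOAD — after: cnt=8, r=8 — load
T1 CAS — after: cnt=9, r=8 — ok
T0 LOAD — after: cnt=9, r=9 — load
T0 CAS — after: cnt=10, r=9 — ok
T0 LOAD — after: cnt=10, r=10 — load
T0 CAS — after: cnt=11, r=10 — ok
T0 LOAD — after: cnt=11, r=11 — load
T0 CAS — after: cnt=12, r=11 — ok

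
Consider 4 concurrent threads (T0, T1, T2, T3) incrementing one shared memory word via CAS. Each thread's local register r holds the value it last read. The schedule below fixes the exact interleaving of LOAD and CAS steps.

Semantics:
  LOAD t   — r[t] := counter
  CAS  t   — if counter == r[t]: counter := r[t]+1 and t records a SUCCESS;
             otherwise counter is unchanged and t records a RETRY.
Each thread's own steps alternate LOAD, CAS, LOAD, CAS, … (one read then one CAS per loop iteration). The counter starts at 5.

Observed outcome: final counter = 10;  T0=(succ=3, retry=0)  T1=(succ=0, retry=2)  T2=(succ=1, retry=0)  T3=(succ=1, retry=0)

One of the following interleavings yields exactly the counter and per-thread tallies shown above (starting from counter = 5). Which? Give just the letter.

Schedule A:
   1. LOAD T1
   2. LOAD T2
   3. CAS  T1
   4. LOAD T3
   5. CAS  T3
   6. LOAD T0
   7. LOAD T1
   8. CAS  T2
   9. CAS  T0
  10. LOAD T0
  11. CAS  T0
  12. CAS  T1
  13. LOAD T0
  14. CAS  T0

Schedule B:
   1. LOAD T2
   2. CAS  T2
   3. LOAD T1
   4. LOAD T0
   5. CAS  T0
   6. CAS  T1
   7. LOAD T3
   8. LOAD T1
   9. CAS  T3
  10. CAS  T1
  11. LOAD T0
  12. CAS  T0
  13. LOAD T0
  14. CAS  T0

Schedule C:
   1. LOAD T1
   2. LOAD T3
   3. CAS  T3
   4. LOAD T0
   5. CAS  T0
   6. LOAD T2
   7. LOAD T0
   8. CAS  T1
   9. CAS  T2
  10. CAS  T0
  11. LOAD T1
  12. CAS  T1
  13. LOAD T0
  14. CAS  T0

B

Simulating candidate B:
T2 LOAD — after: cnt=5, r=5 — load
T2 CAS — after: cnt=6, r=5 — ok
T1 LOAD — after: cnt=6, r=6 — load
T0 LOAD — after: cnt=6, r=6 — load
T0 CAS — after: cnt=7, r=6 — ok
T1 CAS — after: cnt=7, r=6 — retry
T3 LOAD — after: cnt=7, r=7 — load
T1 LOAD — after: cnt=7, r=7 — load
T3 CAS — after: cnt=8, r=7 — ok
T1 CAS — after: cnt=8, r=7 — retry
T0 LOAD — after: cnt=8, r=8 — load
T0 CAS — after: cnt=9, r=8 — ok
T0 LOAD — after: cnt=9, r=9 — load
T0 CAS — after: cnt=10, r=9 — ok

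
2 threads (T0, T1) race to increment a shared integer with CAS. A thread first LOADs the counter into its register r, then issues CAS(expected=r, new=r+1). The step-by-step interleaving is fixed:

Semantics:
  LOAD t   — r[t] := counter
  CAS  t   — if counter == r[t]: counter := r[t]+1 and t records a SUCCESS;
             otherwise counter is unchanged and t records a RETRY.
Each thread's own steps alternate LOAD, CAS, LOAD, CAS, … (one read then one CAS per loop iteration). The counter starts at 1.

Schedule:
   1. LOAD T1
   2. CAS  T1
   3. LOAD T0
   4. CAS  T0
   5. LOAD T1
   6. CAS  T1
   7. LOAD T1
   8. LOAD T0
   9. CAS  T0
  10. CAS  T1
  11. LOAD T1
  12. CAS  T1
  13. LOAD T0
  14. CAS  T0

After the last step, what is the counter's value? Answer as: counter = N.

counter = 7

[1] T1.load  rd  (counter 1, T1.r 1)
[2] T1.cas  hit  (counter 2, T1.r 1)
[3] T0.load  rd  (counter 2, T0.r 2)
[4] T0.cas  hit  (counter 3, T0.r 2)
[5] T1.load  rd  (counter 3, T1.r 3)
[6] T1.cas  hit  (counter 4, T1.r 3)
[7] T1.load  rd  (counter 4, T1.r 4)
[8] T0.load  rd  (counter 4, T0.r 4)
[9] T0.cas  hit  (counter 5, T0.r 4)
[10] T1.cas  miss  (counter 5, T1.r 4)
[11] T1.load  rd  (counter 5, T1.r 5)
[12] T1.cas  hit  (counter 6, T1.r 5)
[13] T0.load  rd  (counter 6, T0.r 6)
[14] T0.cas  hit  (counter 7, T0.r 6)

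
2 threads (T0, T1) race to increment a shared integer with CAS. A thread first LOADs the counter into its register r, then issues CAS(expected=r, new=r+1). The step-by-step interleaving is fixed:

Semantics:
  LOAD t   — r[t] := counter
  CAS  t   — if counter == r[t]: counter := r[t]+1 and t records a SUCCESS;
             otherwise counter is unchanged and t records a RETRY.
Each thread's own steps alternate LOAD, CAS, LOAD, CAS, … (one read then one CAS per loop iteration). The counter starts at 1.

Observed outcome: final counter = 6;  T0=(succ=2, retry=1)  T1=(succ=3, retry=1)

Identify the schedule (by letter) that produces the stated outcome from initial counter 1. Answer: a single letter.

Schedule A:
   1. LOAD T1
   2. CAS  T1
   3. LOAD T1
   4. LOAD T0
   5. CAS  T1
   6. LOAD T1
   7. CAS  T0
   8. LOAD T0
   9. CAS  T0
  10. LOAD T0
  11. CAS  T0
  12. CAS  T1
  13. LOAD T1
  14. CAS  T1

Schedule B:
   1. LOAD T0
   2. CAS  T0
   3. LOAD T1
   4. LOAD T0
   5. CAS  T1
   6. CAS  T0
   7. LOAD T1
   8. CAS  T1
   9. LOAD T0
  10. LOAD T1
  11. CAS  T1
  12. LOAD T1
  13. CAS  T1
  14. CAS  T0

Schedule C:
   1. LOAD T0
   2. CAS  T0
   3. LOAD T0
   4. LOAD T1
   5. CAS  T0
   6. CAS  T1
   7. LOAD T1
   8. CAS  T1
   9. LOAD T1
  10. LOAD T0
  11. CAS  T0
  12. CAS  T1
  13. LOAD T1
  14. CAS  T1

Tracing schedule A:
#1 T1 reads 1
#2 T1 CAS(1→2) writes; counter now 2
#3 T1 reads 2
#4 T0 reads 2
#5 T1 CAS(2→3) writes; counter now 3
#6 T1 reads 3
#7 T0 CAS(2→3) fails; counter now 3
#8 T0 reads 3
#9 T0 CAS(3→4) writes; counter now 4
#10 T0 reads 4
#11 T0 CAS(4→5) writes; counter now 5
#12 T1 CAS(3→4) fails; counter now 5
#13 T1 reads 5
#14 T1 CAS(5→6) writes; counter now 6

A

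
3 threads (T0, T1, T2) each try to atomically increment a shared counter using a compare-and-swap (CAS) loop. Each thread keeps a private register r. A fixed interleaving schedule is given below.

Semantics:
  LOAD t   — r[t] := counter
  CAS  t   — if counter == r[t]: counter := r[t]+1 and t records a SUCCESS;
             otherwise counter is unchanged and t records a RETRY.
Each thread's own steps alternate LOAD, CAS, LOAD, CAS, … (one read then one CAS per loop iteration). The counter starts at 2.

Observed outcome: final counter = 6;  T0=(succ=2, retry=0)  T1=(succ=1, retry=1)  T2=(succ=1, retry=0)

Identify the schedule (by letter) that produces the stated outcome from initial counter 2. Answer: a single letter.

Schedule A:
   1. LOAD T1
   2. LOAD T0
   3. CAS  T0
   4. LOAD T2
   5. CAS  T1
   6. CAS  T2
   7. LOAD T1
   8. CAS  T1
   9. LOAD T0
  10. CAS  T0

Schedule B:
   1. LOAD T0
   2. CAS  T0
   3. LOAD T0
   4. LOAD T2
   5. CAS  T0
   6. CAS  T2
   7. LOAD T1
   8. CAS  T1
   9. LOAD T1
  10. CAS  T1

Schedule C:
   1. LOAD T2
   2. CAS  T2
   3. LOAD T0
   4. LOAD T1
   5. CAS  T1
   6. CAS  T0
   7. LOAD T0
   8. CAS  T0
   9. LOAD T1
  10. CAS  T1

A

Run A:
[1] T1.load  rd  (counter 2, T1.r 2)
[2] T0.load  rd  (counter 2, T0.r 2)
[3] T0.cas  hit  (counter 3, T0.r 2)
[4] T2.load  rd  (counter 3, T2.r 3)
[5] T1.cas  miss  (counter 3, T1.r 2)
[6] T2.cas  hit  (counter 4, T2.r 3)
[7] T1.load  rd  (counter 4, T1.r 4)
[8] T1.cas  hit  (counter 5, T1.r 4)
[9] T0.load  rd  (counter 5, T0.r 5)
[10] T0.cas  hit  (counter 6, T0.r 5)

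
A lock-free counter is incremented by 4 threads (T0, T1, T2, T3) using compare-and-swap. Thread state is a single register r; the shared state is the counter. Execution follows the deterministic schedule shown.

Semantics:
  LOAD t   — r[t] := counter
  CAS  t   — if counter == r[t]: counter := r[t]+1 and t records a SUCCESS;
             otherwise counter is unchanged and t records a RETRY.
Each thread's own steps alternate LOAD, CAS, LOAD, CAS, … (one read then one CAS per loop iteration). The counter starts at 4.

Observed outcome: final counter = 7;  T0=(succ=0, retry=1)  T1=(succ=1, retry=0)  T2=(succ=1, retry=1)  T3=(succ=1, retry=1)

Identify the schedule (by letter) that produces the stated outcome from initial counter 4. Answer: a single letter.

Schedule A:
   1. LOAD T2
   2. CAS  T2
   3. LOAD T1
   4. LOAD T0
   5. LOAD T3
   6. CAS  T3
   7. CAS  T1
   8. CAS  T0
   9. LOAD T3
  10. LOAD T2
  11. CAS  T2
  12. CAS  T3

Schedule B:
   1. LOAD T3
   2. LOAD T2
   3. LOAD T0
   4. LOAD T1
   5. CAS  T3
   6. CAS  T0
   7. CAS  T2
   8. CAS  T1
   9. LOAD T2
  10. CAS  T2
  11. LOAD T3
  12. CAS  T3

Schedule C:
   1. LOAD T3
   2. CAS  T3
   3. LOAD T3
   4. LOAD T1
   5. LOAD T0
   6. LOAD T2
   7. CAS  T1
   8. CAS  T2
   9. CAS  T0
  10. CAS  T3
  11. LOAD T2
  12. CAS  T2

Tracing schedule C:
#1 T3 reads 4
#2 T3 CAS(4→5) writes; counter now 5
#3 T3 reads 5
#4 T1 reads 5
#5 T0 reads 5
#6 T2 reads 5
#7 T1 CAS(5→6) writes; counter now 6
#8 T2 CAS(5→6) fails; counter now 6
#9 T0 CAS(5→6) fails; counter now 6
#10 T3 CAS(5→6) fails; counter now 6
#11 T2 reads 6
#12 T2 CAS(6→7) writes; counter now 7

C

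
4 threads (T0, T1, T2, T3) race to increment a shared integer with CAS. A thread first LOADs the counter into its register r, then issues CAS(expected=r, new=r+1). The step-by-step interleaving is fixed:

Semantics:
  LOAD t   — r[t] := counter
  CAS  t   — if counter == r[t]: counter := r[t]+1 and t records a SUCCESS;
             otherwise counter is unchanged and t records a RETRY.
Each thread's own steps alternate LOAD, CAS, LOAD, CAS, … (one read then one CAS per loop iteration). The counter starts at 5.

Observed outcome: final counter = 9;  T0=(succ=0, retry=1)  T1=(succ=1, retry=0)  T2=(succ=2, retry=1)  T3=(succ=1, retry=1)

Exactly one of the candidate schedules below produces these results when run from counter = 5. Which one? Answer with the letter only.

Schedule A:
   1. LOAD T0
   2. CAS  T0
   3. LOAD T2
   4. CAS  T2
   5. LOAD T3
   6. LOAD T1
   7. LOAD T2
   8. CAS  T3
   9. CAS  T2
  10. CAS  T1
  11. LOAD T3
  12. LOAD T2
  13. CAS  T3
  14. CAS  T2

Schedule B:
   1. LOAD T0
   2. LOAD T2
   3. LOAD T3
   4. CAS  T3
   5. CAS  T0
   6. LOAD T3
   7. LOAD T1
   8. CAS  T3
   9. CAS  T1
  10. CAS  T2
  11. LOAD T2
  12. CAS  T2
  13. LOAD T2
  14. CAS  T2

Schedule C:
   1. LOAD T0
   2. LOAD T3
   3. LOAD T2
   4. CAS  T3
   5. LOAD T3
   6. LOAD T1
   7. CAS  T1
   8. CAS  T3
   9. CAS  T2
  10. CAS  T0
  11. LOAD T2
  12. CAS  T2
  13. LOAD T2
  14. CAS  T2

Run C:
1. LOAD T0 → mem=5 r[T0]=5 [LOAD]
2. LOAD T3 → mem=5 r[T3]=5 [LOAD]
3. LOAD T2 → mem=5 r[T2]=5 [LOAD]
4. CAS T3 → mem=6 r[T3]=5 [OK]
5. LOAD T3 → mem=6 r[T3]=6 [LOAD]
6. LOAD T1 → mem=6 r[T1]=6 [LOAD]
7. CAS T1 → mem=7 r[T1]=6 [OK]
8. CAS T3 → mem=7 r[T3]=6 [RETRY]
9. CAS T2 → mem=7 r[T2]=5 [RETRY]
10. CAS T0 → mem=7 r[T0]=5 [RETRY]
11. LOAD T2 → mem=7 r[T2]=7 [LOAD]
12. CAS T2 → mem=8 r[T2]=7 [OK]
13. LOAD T2 → mem=8 r[T2]=8 [LOAD]
14. CAS T2 → mem=9 r[T2]=8 [OK]

C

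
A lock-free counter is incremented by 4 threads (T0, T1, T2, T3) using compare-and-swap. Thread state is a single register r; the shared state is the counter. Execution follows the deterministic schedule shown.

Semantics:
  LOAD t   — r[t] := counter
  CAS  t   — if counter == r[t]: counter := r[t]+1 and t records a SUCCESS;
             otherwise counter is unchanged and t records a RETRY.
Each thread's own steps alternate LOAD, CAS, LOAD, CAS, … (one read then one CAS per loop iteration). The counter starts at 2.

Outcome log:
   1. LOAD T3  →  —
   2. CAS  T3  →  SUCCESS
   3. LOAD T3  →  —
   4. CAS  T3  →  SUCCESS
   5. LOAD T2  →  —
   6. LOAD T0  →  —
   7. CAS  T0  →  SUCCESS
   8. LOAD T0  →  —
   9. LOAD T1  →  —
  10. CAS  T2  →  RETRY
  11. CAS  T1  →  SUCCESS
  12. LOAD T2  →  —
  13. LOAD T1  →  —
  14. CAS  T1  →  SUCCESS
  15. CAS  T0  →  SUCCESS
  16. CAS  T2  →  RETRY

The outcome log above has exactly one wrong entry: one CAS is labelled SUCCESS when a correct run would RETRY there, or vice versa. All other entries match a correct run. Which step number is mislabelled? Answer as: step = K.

Reference trace:
[1] T3.load  rd  (counter 2, T3.r 2)
[2] T3.cas  hit  (counter 3, T3.r 2)
[3] T3.load  rd  (counter 3, T3.r 3)
[4] T3.cas  hit  (counter 4, T3.r 3)
[5] T2.load  rd  (counter 4, T2.r 4)
[6] T0.load  rd  (counter 4, T0.r 4)
[7] T0.cas  hit  (counter 5, T0.r 4)
[8] T0.load  rd  (counter 5, T0.r 5)
[9] T1.load  rd  (counter 5, T1.r 5)
[10] T2.cas  miss  (counter 5, T2.r 4)
[11] T1.cas  hit  (counter 6, T1.r 5)
[12] T2.load  rd  (counter 6, T2.r 6)
[13] T1.load  rd  (counter 6, T1.r 6)
[14] T1.cas  hit  (counter 7, T1.r 6)
[15] T0.cas  miss  (counter 7, T0.r 5)
[16] T2.cas  miss  (counter 7, T2.r 6)
Flip is step 15.

step = 15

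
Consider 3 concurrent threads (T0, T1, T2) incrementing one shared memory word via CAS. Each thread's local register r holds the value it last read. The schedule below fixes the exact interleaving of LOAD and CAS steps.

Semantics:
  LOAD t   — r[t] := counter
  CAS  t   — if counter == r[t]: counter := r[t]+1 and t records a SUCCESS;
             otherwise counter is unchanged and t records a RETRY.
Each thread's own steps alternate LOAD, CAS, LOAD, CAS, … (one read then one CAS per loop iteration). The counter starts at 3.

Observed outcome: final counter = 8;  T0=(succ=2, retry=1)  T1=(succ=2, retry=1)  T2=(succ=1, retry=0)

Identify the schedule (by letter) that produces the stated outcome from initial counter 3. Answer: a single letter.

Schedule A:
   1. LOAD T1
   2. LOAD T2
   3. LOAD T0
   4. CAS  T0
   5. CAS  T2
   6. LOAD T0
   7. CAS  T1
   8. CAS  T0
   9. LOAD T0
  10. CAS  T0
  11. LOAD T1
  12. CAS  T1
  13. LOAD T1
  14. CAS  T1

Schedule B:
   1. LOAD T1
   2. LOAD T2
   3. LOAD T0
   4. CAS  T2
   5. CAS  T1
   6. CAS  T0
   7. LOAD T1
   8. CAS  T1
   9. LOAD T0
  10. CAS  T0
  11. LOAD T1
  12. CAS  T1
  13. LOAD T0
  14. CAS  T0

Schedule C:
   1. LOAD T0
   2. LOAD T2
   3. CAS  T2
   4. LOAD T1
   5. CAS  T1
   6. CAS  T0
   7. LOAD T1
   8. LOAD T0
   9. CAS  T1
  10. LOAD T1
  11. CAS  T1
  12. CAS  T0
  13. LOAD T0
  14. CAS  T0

B

Tracing schedule B:
   1) LOAD T1:  M=3  r_T1=3
   2) LOAD T2:  M=3  r_T2=3
   3) LOAD T0:  M=3  r_T0=3
   4) CAS  T2:  M=4  r_T2=3 ✓
   5) CAS  T1:  M=4  r_T1=3 ✗
   6) CAS  T0:  M=4  r_T0=3 ✗
   7) LOAD T1:  M=4  r_T1=4
   8) CAS  T1:  M=5  r_T1=4 ✓
   9) LOAD T0:  M=5  r_T0=5
  10) CAS  T0:  M=6  r_T0=5 ✓
  11) LOAD T1:  M=6  r_T1=6
  12) CAS  T1:  M=7  r_T1=6 ✓
  13) LOAD T0:  M=7  r_T0=7
  14) CAS  T0:  M=8  r_T0=7 ✓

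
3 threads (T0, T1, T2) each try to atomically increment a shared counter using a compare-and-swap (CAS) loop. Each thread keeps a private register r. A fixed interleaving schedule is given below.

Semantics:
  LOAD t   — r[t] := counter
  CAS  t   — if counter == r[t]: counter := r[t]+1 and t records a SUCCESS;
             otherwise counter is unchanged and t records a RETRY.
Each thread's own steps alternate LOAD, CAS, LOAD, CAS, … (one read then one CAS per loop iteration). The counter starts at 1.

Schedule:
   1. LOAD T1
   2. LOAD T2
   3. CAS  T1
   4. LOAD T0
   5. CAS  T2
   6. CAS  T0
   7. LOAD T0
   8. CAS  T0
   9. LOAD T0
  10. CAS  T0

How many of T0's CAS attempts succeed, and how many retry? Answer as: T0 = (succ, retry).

T1 LOAD — after: cnt=1, r=1 — load
T2 LOAD — after: cnt=1, r=1 — load
T1 CAS — after: cnt=2, r=1 — ok
T0 LOAD — after: cnt=2, r=2 — load
T2 CAS — after: cnt=2, r=1 — retry
T0 CAS — after: cnt=3, r=2 — ok
T0 LOAD — after: cnt=3, r=3 — load
T0 CAS — after: cnt=4, r=3 — ok
T0 LOAD — after: cnt=4, r=4 — load
T0 CAS — after: cnt=5, r=4 — ok

T0 = (3, 0)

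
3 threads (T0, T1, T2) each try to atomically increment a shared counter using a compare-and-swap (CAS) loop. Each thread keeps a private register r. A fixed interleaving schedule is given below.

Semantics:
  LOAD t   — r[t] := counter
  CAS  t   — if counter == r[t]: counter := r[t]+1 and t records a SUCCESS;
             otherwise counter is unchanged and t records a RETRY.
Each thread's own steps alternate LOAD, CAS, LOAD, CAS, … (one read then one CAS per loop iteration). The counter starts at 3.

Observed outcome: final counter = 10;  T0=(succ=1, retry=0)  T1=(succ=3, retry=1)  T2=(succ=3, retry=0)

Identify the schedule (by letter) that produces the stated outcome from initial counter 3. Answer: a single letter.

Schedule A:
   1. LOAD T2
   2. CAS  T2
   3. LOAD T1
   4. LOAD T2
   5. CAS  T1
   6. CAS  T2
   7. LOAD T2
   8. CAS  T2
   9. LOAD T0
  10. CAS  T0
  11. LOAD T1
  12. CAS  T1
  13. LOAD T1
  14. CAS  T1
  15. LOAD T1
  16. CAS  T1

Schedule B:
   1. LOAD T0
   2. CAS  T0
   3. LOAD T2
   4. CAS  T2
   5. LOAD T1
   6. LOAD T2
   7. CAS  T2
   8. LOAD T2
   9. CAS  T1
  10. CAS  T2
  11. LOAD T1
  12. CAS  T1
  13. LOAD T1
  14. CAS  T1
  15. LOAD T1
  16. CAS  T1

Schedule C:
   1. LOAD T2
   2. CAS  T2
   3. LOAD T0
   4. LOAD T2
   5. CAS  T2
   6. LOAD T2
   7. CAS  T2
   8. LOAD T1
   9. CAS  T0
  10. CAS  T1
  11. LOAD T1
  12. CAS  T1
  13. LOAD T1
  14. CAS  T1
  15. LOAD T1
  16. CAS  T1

B

Simulating candidate B:
[1] T0.load  rd  (counter 3, T0.r 3)
[2] T0.cas  hit  (counter 4, T0.r 3)
[3] T2.load  rd  (counter 4, T2.r 4)
[4] T2.cas  hit  (counter 5, T2.r 4)
[5] T1.load  rd  (counter 5, T1.r 5)
[6] T2.load  rd  (counter 5, T2.r 5)
[7] T2.cas  hit  (counter 6, T2.r 5)
[8] T2.load  rd  (counter 6, T2.r 6)
[9] T1.cas  miss  (counter 6, T1.r 5)
[10] T2.cas  hit  (counter 7, T2.r 6)
[11] T1.load  rd  (counter 7, T1.r 7)
[12] T1.cas  hit  (counter 8, T1.r 7)
[13] T1.load  rd  (counter 8, T1.r 8)
[14] T1.cas  hit  (counter 9, T1.r 8)
[15] T1.load  rd  (counter 9, T1.r 9)
[16] T1.cas  hit  (counter 10, T1.r 9)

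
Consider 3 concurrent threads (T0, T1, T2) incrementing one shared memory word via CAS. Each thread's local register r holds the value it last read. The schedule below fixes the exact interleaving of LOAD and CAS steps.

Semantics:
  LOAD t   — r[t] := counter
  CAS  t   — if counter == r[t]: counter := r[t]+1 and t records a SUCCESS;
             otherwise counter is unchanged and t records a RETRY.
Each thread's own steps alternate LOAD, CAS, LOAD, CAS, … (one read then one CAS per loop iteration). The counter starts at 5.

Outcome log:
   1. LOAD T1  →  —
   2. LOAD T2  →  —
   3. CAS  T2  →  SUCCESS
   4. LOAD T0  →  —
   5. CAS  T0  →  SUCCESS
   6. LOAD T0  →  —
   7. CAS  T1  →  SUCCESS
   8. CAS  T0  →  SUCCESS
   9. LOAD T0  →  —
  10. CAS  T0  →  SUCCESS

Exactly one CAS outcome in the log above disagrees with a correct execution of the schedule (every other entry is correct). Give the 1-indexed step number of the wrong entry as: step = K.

Reference trace:
T1 LOAD — after: cnt=5, r=5 — load
T2 LOAD — after: cnt=5, r=5 — load
T2 CAS — after: cnt=6, r=5 — ok
T0 LOAD — after: cnt=6, r=6 — load
T0 CAS — after: cnt=7, r=6 — ok
T0 LOAD — after: cnt=7, r=7 — load
T1 CAS — after: cnt=7, r=5 — retry
T0 CAS — after: cnt=8, r=7 — ok
T0 LOAD — after: cnt=8, r=8 — load
T0 CAS — after: cnt=9, r=8 — ok
Flip is step 7.

step = 7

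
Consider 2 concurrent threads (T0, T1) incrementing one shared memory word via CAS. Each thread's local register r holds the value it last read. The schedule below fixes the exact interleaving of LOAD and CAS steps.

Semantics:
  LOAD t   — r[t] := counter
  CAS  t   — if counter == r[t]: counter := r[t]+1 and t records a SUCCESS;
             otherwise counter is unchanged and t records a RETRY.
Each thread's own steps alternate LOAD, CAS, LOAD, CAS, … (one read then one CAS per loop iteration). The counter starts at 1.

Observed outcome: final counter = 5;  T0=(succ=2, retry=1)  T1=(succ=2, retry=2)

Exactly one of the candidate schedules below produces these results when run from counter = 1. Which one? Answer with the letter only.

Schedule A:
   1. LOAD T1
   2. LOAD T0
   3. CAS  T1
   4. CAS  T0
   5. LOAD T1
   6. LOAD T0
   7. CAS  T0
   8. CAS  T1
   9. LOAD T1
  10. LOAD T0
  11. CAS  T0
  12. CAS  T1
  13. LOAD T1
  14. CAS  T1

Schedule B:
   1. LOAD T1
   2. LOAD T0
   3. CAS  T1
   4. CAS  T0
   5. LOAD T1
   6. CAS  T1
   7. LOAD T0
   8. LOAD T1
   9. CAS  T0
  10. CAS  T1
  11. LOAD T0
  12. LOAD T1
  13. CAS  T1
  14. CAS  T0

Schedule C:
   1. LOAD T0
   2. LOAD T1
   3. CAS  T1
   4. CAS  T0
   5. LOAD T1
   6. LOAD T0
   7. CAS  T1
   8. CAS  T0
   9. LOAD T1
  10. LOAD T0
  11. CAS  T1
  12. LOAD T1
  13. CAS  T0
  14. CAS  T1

Tracing schedule A:
[1] T1.load  rd  (counter 1, T1.r 1)
[2] T0.load  rd  (counter 1, T0.r 1)
[3] T1.cas  hit  (counter 2, T1.r 1)
[4] T0.cas  miss  (counter 2, T0.r 1)
[5] T1.load  rd  (counter 2, T1.r 2)
[6] T0.load  rd  (counter 2, T0.r 2)
[7] T0.cas  hit  (counter 3, T0.r 2)
[8] T1.cas  miss  (counter 3, T1.r 2)
[9] T1.load  rd  (counter 3, T1.r 3)
[10] T0.load  rd  (counter 3, T0.r 3)
[11] T0.cas  hit  (counter 4, T0.r 3)
[12] T1.cas  miss  (counter 4, T1.r 3)
[13] T1.load  rd  (counter 4, T1.r 4)
[14] T1.cas  hit  (counter 5, T1.r 4)

A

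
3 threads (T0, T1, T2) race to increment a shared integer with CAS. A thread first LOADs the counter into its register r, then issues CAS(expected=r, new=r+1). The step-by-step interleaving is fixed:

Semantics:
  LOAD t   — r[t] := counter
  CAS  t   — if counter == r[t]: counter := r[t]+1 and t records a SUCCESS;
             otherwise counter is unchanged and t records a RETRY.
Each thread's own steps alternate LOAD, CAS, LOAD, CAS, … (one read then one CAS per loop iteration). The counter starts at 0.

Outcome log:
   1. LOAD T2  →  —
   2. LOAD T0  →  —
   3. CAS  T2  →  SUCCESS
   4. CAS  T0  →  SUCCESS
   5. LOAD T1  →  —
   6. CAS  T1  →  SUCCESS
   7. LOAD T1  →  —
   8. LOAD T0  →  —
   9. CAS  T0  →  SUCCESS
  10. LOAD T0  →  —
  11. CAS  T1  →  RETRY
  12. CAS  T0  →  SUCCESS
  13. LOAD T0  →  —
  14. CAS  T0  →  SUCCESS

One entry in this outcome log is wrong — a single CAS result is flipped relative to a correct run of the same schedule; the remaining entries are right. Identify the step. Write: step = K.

Re-executing:
   1) LOAD T2:  M=0  r_T2=0
   2) LOAD T0:  M=0  r_T0=0
   3) CAS  T2:  M=1  r_T2=0 ✓
   4) CAS  T0:  M=1  r_T0=0 ✗
   5) LOAD T1:  M=1  r_T1=1
   6) CAS  T1:  M=2  r_T1=1 ✓
   7) LOAD T1:  M=2  r_T1=2
   8) LOAD T0:  M=2  r_T0=2
   9) CAS  T0:  M=3  r_T0=2 ✓
  10) LOAD T0:  M=3  r_T0=3
  11) CAS  T1:  M=3  r_T1=2 ✗
  12) CAS  T0:  M=4  r_T0=3 ✓
  13) LOAD T0:  M=4  r_T0=4
  14) CAS  T0:  M=5  r_T0=4 ✓
Flip is step 4.

step = 4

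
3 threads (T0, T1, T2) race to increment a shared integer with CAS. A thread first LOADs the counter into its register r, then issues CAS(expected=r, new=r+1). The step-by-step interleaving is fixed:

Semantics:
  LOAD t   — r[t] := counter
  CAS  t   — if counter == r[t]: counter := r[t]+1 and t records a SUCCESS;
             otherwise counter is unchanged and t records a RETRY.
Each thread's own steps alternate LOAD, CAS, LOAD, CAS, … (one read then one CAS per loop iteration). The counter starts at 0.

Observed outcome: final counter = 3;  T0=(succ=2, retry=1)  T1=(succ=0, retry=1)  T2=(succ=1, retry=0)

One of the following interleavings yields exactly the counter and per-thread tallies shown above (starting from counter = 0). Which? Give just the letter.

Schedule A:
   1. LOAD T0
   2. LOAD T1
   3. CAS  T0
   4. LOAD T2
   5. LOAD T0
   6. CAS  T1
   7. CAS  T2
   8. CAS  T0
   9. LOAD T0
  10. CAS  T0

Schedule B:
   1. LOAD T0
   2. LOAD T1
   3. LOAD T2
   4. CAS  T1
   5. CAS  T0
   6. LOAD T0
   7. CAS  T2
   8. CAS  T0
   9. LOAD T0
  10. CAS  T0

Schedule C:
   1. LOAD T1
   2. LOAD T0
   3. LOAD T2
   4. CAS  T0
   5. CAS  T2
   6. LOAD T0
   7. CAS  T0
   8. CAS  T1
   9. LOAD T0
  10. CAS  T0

A

Simulating candidate A:
T0 LOAD — after: cnt=0, r=0 — load
T1 LOAD — after: cnt=0, r=0 — load
T0 CAS — after: cnt=1, r=0 — ok
T2 LOAD — after: cnt=1, r=1 — load
T0 LOAD — after: cnt=1, r=1 — load
T1 CAS — after: cnt=1, r=0 — retry
T2 CAS — after: cnt=2, r=1 — ok
T0 CAS — after: cnt=2, r=1 — retry
T0 LOAD — after: cnt=2, r=2 — load
T0 CAS — after: cnt=3, r=2 — ok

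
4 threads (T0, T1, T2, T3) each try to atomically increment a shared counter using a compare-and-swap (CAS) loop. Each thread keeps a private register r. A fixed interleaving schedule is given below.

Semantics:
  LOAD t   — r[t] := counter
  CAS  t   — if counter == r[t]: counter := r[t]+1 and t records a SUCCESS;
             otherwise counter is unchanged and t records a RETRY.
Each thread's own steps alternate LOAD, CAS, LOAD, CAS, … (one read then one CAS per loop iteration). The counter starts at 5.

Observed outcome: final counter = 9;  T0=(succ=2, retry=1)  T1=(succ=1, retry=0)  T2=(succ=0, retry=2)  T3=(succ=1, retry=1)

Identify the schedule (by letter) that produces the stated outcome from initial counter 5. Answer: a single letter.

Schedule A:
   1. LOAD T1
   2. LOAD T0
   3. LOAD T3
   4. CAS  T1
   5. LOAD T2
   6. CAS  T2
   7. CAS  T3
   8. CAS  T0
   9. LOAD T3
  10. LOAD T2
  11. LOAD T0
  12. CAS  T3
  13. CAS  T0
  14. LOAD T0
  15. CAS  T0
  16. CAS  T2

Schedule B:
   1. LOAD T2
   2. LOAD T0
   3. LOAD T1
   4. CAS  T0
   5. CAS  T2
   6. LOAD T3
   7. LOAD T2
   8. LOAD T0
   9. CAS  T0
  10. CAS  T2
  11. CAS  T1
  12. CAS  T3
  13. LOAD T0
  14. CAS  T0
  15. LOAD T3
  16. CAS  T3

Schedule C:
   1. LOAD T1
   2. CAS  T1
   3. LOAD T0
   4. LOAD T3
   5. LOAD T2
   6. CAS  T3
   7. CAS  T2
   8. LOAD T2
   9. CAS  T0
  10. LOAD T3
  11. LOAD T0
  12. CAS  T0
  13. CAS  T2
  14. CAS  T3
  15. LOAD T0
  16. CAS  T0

Tracing schedule C:
1. LOAD T1 → mem=5 r[T1]=5 [LOAD]
2. CAS T1 → mem=6 r[T1]=5 [OK]
3. LOAD T0 → mem=6 r[T0]=6 [LOAD]
4. LOAD T3 → mem=6 r[T3]=6 [LOAD]
5. LOAD T2 → mem=6 r[T2]=6 [LOAD]
6. CAS T3 → mem=7 r[T3]=6 [OK]
7. CAS T2 → mem=7 r[T2]=6 [RETRY]
8. LOAD T2 → mem=7 r[T2]=7 [LOAD]
9. CAS T0 → mem=7 r[T0]=6 [RETRY]
10. LOAD T3 → mem=7 r[T3]=7 [LOAD]
11. LOAD T0 → mem=7 r[T0]=7 [LOAD]
12. CAS T0 → mem=8 r[T0]=7 [OK]
13. CAS T2 → mem=8 r[T2]=7 [RETRY]
14. CAS T3 → mem=8 r[T3]=7 [RETRY]
15. LOAD T0 → mem=8 r[T0]=8 [LOAD]
16. CAS T0 → mem=9 r[T0]=8 [OK]

C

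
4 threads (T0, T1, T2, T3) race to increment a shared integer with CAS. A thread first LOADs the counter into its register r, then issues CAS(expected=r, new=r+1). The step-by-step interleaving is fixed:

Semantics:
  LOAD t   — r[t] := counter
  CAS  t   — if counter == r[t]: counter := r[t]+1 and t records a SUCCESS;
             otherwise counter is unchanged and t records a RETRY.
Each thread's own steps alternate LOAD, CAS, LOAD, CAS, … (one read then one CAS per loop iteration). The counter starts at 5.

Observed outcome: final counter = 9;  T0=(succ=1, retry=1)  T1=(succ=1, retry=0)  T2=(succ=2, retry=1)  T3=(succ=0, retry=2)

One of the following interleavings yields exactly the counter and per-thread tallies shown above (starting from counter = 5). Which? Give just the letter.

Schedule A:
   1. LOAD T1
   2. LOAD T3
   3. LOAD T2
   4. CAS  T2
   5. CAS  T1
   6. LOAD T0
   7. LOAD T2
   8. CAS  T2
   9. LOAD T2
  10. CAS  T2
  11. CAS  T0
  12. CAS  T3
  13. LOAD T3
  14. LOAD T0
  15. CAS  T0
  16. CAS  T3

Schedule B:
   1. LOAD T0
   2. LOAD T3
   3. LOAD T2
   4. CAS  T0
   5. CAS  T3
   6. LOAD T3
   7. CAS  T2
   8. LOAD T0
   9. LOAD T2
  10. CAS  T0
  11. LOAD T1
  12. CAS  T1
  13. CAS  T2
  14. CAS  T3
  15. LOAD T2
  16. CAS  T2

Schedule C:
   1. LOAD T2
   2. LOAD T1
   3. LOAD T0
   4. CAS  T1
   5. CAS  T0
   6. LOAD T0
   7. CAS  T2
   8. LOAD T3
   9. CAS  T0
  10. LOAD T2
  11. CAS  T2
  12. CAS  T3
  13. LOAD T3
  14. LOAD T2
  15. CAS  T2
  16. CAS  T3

C

Simulating candidate C:
   1) LOAD T2:  M=5  r_T2=5
   2) LOAD T1:  M=5  r_T1=5
   3) LOAD T0:  M=5  r_T0=5
   4) CAS  T1:  M=6  r_T1=5 ✓
   5) CAS  T0:  M=6  r_T0=5 ✗
   6) LOAD T0:  M=6  r_T0=6
   7) CAS  T2:  M=6  r_T2=5 ✗
   8) LOAD T3:  M=6  r_T3=6
   9) CAS  T0:  M=7  r_T0=6 ✓
  10) LOAD T2:  M=7  r_T2=7
  11) CAS  T2:  M=8  r_T2=7 ✓
  12) CAS  T3:  M=8  r_T3=6 ✗
  13) LOAD T3:  M=8  r_T3=8
  14) LOAD T2:  M=8  r_T2=8
  15) CAS  T2:  M=9  r_T2=8 ✓
  16) CAS  T3:  M=9  r_T3=8 ✗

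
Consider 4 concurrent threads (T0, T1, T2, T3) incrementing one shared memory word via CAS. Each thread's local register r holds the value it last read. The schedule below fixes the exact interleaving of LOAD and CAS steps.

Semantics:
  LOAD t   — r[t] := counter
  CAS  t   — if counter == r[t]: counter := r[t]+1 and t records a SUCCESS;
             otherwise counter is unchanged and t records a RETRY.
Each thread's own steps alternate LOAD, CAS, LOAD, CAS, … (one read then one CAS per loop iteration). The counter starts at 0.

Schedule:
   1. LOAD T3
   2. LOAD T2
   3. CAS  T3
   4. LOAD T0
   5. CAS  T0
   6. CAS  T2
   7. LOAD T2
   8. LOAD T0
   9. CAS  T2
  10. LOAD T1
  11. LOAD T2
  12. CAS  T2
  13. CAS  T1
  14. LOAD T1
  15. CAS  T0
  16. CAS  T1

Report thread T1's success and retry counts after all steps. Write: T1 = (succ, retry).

T1 = (1, 1)

   1) LOAD T3:  M=0  r_T3=0
   2) LOAD T2:  M=0  r_T2=0
   3) CAS  T3:  M=1  r_T3=0 ✓
   4) LOAD T0:  M=1  r_T0=1
   5) CAS  T0:  M=2  r_T0=1 ✓
   6) CAS  T2:  M=2  r_T2=0 ✗
   7) LOAD T2:  M=2  r_T2=2
   8) LOAD T0:  M=2  r_T0=2
   9) CAS  T2:  M=3  r_T2=2 ✓
  10) LOAD T1:  M=3  r_T1=3
  11) LOAD T2:  M=3  r_T2=3
  12) CAS  T2:  M=4  r_T2=3 ✓
  13) CAS  T1:  M=4  r_T1=3 ✗
  14) LOAD T1:  M=4  r_T1=4
  15) CAS  T0:  M=4  r_T0=2 ✗
  16) CAS  T1:  M=5  r_T1=4 ✓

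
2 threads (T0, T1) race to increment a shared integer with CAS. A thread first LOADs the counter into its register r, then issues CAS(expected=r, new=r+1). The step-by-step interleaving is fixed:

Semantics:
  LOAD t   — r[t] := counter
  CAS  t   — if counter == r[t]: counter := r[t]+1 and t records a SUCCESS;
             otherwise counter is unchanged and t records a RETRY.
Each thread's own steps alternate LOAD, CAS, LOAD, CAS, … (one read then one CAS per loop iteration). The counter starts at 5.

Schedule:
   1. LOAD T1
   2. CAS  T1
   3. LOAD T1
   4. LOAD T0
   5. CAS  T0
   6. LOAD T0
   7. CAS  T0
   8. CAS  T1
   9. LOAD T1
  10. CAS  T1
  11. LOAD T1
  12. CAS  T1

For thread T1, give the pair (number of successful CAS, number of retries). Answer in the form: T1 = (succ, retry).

T1 = (3, 1)

[1] T1.load  rd  (counter 5, T1.r 5)
[2] T1.cas  hit  (counter 6, T1.r 5)
[3] T1.load  rd  (counter 6, T1.r 6)
[4] T0.load  rd  (counter 6, T0.r 6)
[5] T0.cas  hit  (counter 7, T0.r 6)
[6] T0.load  rd  (counter 7, T0.r 7)
[7] T0.cas  hit  (counter 8, T0.r 7)
[8] T1.cas  miss  (counter 8, T1.r 6)
[9] T1.load  rd  (counter 8, T1.r 8)
[10] T1.cas  hit  (counter 9, T1.r 8)
[11] T1.load  rd  (counter 9, T1.r 9)
[12] T1.cas  hit  (counter 10, T1.r 9)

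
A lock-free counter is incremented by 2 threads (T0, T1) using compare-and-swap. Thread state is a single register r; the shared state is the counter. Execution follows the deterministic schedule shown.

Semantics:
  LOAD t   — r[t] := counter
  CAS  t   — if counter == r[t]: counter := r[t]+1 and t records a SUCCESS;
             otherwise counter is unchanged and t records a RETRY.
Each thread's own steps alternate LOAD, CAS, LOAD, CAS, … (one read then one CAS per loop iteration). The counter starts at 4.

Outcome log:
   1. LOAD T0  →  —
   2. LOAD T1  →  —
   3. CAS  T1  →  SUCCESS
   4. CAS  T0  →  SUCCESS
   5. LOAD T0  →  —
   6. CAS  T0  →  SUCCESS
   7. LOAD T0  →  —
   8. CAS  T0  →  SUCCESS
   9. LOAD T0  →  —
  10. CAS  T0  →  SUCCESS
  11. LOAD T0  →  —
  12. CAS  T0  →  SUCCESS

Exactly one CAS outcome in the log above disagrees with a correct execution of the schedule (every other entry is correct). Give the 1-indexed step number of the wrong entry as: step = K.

Re-executing:
T0 LOAD — after: cnt=4, r=4 — load
T1 LOAD — after: cnt=4, r=4 — load
T1 CAS — after: cnt=5, r=4 — ok
T0 CAS — after: cnt=5, r=4 — retry
T0 LOAD — after: cnt=5, r=5 — load
T0 CAS — after: cnt=6, r=5 — ok
T0 LOAD — after: cnt=6, r=6 — load
T0 CAS — after: cnt=7, r=6 — ok
T0 LOAD — after: cnt=7, r=7 — load
T0 CAS — after: cnt=8, r=7 — ok
T0 LOAD — after: cnt=8, r=8 — load
T0 CAS — after: cnt=9, r=8 — ok
Log disagrees first at step 4.

step = 4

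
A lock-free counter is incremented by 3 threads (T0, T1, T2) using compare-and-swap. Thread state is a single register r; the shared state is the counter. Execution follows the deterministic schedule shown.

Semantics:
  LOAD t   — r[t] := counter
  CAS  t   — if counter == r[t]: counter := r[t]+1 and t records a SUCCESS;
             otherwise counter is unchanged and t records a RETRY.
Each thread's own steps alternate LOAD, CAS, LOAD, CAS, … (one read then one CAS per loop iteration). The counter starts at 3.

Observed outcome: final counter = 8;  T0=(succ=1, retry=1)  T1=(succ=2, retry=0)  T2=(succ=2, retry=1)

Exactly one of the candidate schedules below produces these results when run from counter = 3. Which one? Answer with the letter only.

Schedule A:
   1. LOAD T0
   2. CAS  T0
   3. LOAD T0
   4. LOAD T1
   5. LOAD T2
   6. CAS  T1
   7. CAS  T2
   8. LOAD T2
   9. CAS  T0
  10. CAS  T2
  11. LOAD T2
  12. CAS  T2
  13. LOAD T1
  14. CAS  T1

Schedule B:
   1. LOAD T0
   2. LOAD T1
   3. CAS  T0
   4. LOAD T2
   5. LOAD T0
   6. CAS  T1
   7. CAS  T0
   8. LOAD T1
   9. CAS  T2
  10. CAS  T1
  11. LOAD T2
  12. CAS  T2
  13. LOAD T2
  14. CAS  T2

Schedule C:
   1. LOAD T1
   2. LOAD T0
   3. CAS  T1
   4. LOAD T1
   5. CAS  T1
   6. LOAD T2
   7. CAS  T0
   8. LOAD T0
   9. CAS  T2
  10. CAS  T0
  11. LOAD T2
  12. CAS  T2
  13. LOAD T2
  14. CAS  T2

A

Run A:
#1 T0 reads 3
#2 T0 CAS(3→4) writes; counter now 4
#3 T0 reads 4
#4 T1 reads 4
#5 T2 reads 4
#6 T1 CAS(4→5) writes; counter now 5
#7 T2 CAS(4→5) fails; counter now 5
#8 T2 reads 5
#9 T0 CAS(4→5) fails; counter now 5
#10 T2 CAS(5→6) writes; counter now 6
#11 T2 reads 6
#12 T2 CAS(6→7) writes; counter now 7
#13 T1 reads 7
#14 T1 CAS(7→8) writes; counter now 8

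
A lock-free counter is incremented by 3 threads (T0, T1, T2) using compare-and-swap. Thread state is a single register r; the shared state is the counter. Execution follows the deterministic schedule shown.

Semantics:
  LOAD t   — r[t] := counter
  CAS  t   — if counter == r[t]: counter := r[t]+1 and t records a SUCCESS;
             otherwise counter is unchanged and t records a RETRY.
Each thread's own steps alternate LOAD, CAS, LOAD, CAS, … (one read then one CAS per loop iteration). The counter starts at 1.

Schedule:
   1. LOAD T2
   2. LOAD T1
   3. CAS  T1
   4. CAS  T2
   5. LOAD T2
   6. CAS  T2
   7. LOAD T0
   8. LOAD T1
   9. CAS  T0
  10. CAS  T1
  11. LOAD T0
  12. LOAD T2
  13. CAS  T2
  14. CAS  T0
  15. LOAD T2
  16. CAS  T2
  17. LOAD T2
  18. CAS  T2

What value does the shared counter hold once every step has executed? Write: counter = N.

   1) LOAD T2:  M=1  r_T2=1
   2) LOAD T1:  M=1  r_T1=1
   3) CAS  T1:  M=2  r_T1=1 ✓
   4) CAS  T2:  M=2  r_T2=1 ✗
   5) LOAD T2:  M=2  r_T2=2
   6) CAS  T2:  M=3  r_T2=2 ✓
   7) LOAD T0:  M=3  r_T0=3
   8) LOAD T1:  M=3  r_T1=3
   9) CAS  T0:  M=4  r_T0=3 ✓
  10) CAS  T1:  M=4  r_T1=3 ✗
  11) LOAD T0:  M=4  r_T0=4
  12) LOAD T2:  M=4  r_T2=4
  13) CAS  T2:  M=5  r_T2=4 ✓
  14) CAS  T0:  M=5  r_T0=4 ✗
  15) LOAD T2:  M=5  r_T2=5
  16) CAS  T2:  M=6  r_T2=5 ✓
  17) LOAD T2:  M=6  r_T2=6
  18) CAS  T2:  M=7  r_T2=6 ✓

counter = 7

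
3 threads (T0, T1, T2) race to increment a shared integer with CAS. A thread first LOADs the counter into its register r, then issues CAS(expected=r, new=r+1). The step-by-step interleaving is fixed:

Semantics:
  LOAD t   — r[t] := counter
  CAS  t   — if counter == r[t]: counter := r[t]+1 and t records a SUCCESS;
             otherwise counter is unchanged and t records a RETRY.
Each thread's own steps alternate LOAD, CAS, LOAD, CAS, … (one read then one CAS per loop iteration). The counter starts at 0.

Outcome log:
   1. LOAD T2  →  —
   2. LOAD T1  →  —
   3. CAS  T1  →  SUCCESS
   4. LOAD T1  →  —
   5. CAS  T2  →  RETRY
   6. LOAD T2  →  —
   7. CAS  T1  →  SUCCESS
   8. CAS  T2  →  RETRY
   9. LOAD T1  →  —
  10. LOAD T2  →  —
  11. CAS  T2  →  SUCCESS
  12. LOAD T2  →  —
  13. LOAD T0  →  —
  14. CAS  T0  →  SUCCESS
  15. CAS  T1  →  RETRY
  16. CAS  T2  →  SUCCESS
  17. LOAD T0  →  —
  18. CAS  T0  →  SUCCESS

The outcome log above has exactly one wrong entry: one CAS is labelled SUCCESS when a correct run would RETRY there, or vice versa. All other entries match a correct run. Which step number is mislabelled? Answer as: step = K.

step = 16

Re-executing:
[1] T2.load  rd  (counter 0, T2.r 0)
[2] T1.load  rd  (counter 0, T1.r 0)
[3] T1.cas  hit  (counter 1, T1.r 0)
[4] T1.load  rd  (counter 1, T1.r 1)
[5] T2.cas  miss  (counter 1, T2.r 0)
[6] T2.load  rd  (counter 1, T2.r 1)
[7] T1.cas  hit  (counter 2, T1.r 1)
[8] T2.cas  miss  (counter 2, T2.r 1)
[9] T1.load  rd  (counter 2, T1.r 2)
[10] T2.load  rd  (counter 2, T2.r 2)
[11] T2.cas  hit  (counter 3, T2.r 2)
[12] T2.load  rd  (counter 3, T2.r 3)
[13] T0.load  rd  (counter 3, T0.r 3)
[14] T0.cas  hit  (counter 4, T0.r 3)
[15] T1.cas  miss  (counter 4, T1.r 2)
[16] T2.cas  miss  (counter 4, T2.r 3)
[17] T0.load  rd  (counter 4, T0.r 4)
[18] T0.cas  hit  (counter 5, T0.r 4)
Mismatch at 16.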